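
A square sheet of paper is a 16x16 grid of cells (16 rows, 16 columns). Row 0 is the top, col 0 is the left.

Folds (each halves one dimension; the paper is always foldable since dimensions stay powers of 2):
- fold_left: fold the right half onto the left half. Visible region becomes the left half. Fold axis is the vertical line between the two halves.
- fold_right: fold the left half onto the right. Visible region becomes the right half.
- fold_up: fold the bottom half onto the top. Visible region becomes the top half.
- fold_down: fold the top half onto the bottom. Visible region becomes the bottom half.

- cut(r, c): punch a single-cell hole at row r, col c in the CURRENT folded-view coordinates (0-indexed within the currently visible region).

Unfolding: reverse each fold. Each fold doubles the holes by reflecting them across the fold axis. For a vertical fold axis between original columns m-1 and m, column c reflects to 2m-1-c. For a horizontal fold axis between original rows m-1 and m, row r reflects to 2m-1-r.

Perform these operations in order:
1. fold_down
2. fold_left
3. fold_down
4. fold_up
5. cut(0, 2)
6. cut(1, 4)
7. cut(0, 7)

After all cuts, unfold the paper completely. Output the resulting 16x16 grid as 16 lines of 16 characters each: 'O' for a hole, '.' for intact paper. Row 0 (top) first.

Answer: ..O....OO....O..
....O......O....
....O......O....
..O....OO....O..
..O....OO....O..
....O......O....
....O......O....
..O....OO....O..
..O....OO....O..
....O......O....
....O......O....
..O....OO....O..
..O....OO....O..
....O......O....
....O......O....
..O....OO....O..

Derivation:
Op 1 fold_down: fold axis h@8; visible region now rows[8,16) x cols[0,16) = 8x16
Op 2 fold_left: fold axis v@8; visible region now rows[8,16) x cols[0,8) = 8x8
Op 3 fold_down: fold axis h@12; visible region now rows[12,16) x cols[0,8) = 4x8
Op 4 fold_up: fold axis h@14; visible region now rows[12,14) x cols[0,8) = 2x8
Op 5 cut(0, 2): punch at orig (12,2); cuts so far [(12, 2)]; region rows[12,14) x cols[0,8) = 2x8
Op 6 cut(1, 4): punch at orig (13,4); cuts so far [(12, 2), (13, 4)]; region rows[12,14) x cols[0,8) = 2x8
Op 7 cut(0, 7): punch at orig (12,7); cuts so far [(12, 2), (12, 7), (13, 4)]; region rows[12,14) x cols[0,8) = 2x8
Unfold 1 (reflect across h@14): 6 holes -> [(12, 2), (12, 7), (13, 4), (14, 4), (15, 2), (15, 7)]
Unfold 2 (reflect across h@12): 12 holes -> [(8, 2), (8, 7), (9, 4), (10, 4), (11, 2), (11, 7), (12, 2), (12, 7), (13, 4), (14, 4), (15, 2), (15, 7)]
Unfold 3 (reflect across v@8): 24 holes -> [(8, 2), (8, 7), (8, 8), (8, 13), (9, 4), (9, 11), (10, 4), (10, 11), (11, 2), (11, 7), (11, 8), (11, 13), (12, 2), (12, 7), (12, 8), (12, 13), (13, 4), (13, 11), (14, 4), (14, 11), (15, 2), (15, 7), (15, 8), (15, 13)]
Unfold 4 (reflect across h@8): 48 holes -> [(0, 2), (0, 7), (0, 8), (0, 13), (1, 4), (1, 11), (2, 4), (2, 11), (3, 2), (3, 7), (3, 8), (3, 13), (4, 2), (4, 7), (4, 8), (4, 13), (5, 4), (5, 11), (6, 4), (6, 11), (7, 2), (7, 7), (7, 8), (7, 13), (8, 2), (8, 7), (8, 8), (8, 13), (9, 4), (9, 11), (10, 4), (10, 11), (11, 2), (11, 7), (11, 8), (11, 13), (12, 2), (12, 7), (12, 8), (12, 13), (13, 4), (13, 11), (14, 4), (14, 11), (15, 2), (15, 7), (15, 8), (15, 13)]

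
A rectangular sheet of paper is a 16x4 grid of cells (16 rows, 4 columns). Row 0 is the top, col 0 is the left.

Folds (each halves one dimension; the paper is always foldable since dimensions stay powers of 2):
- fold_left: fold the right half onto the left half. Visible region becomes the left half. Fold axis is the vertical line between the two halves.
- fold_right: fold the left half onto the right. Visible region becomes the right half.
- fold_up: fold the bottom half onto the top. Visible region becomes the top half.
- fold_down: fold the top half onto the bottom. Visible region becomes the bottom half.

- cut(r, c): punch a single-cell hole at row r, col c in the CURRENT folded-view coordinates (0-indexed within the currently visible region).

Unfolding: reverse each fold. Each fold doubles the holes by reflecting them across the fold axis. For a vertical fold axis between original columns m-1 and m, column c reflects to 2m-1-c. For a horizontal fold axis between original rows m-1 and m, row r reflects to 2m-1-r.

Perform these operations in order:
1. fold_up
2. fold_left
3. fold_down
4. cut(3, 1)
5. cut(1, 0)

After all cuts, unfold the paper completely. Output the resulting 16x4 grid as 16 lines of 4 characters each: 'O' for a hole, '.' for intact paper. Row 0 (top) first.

Op 1 fold_up: fold axis h@8; visible region now rows[0,8) x cols[0,4) = 8x4
Op 2 fold_left: fold axis v@2; visible region now rows[0,8) x cols[0,2) = 8x2
Op 3 fold_down: fold axis h@4; visible region now rows[4,8) x cols[0,2) = 4x2
Op 4 cut(3, 1): punch at orig (7,1); cuts so far [(7, 1)]; region rows[4,8) x cols[0,2) = 4x2
Op 5 cut(1, 0): punch at orig (5,0); cuts so far [(5, 0), (7, 1)]; region rows[4,8) x cols[0,2) = 4x2
Unfold 1 (reflect across h@4): 4 holes -> [(0, 1), (2, 0), (5, 0), (7, 1)]
Unfold 2 (reflect across v@2): 8 holes -> [(0, 1), (0, 2), (2, 0), (2, 3), (5, 0), (5, 3), (7, 1), (7, 2)]
Unfold 3 (reflect across h@8): 16 holes -> [(0, 1), (0, 2), (2, 0), (2, 3), (5, 0), (5, 3), (7, 1), (7, 2), (8, 1), (8, 2), (10, 0), (10, 3), (13, 0), (13, 3), (15, 1), (15, 2)]

Answer: .OO.
....
O..O
....
....
O..O
....
.OO.
.OO.
....
O..O
....
....
O..O
....
.OO.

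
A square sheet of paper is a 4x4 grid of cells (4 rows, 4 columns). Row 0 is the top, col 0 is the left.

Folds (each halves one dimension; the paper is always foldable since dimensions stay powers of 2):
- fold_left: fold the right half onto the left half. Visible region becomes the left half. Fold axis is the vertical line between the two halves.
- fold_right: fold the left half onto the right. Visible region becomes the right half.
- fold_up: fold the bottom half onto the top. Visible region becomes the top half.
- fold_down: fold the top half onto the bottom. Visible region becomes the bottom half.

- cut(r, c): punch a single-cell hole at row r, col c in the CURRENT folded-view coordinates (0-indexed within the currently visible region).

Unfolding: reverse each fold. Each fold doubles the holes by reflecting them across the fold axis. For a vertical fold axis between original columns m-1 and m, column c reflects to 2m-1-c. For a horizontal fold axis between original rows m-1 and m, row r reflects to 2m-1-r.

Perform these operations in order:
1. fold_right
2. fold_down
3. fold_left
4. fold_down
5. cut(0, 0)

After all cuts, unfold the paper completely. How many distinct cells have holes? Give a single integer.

Answer: 16

Derivation:
Op 1 fold_right: fold axis v@2; visible region now rows[0,4) x cols[2,4) = 4x2
Op 2 fold_down: fold axis h@2; visible region now rows[2,4) x cols[2,4) = 2x2
Op 3 fold_left: fold axis v@3; visible region now rows[2,4) x cols[2,3) = 2x1
Op 4 fold_down: fold axis h@3; visible region now rows[3,4) x cols[2,3) = 1x1
Op 5 cut(0, 0): punch at orig (3,2); cuts so far [(3, 2)]; region rows[3,4) x cols[2,3) = 1x1
Unfold 1 (reflect across h@3): 2 holes -> [(2, 2), (3, 2)]
Unfold 2 (reflect across v@3): 4 holes -> [(2, 2), (2, 3), (3, 2), (3, 3)]
Unfold 3 (reflect across h@2): 8 holes -> [(0, 2), (0, 3), (1, 2), (1, 3), (2, 2), (2, 3), (3, 2), (3, 3)]
Unfold 4 (reflect across v@2): 16 holes -> [(0, 0), (0, 1), (0, 2), (0, 3), (1, 0), (1, 1), (1, 2), (1, 3), (2, 0), (2, 1), (2, 2), (2, 3), (3, 0), (3, 1), (3, 2), (3, 3)]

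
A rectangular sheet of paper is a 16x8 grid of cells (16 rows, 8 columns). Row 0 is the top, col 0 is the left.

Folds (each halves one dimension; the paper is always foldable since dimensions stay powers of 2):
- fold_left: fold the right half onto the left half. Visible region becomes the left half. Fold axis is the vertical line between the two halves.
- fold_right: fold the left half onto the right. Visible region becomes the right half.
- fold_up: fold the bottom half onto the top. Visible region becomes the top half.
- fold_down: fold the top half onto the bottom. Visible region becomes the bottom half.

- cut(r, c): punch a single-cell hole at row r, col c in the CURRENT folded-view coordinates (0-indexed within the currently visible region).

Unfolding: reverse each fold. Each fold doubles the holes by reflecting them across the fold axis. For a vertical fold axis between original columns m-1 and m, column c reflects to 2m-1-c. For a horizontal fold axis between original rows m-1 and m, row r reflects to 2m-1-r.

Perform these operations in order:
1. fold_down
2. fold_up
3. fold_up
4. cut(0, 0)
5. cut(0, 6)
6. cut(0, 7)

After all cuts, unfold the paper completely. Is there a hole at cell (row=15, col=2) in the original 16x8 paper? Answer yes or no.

Op 1 fold_down: fold axis h@8; visible region now rows[8,16) x cols[0,8) = 8x8
Op 2 fold_up: fold axis h@12; visible region now rows[8,12) x cols[0,8) = 4x8
Op 3 fold_up: fold axis h@10; visible region now rows[8,10) x cols[0,8) = 2x8
Op 4 cut(0, 0): punch at orig (8,0); cuts so far [(8, 0)]; region rows[8,10) x cols[0,8) = 2x8
Op 5 cut(0, 6): punch at orig (8,6); cuts so far [(8, 0), (8, 6)]; region rows[8,10) x cols[0,8) = 2x8
Op 6 cut(0, 7): punch at orig (8,7); cuts so far [(8, 0), (8, 6), (8, 7)]; region rows[8,10) x cols[0,8) = 2x8
Unfold 1 (reflect across h@10): 6 holes -> [(8, 0), (8, 6), (8, 7), (11, 0), (11, 6), (11, 7)]
Unfold 2 (reflect across h@12): 12 holes -> [(8, 0), (8, 6), (8, 7), (11, 0), (11, 6), (11, 7), (12, 0), (12, 6), (12, 7), (15, 0), (15, 6), (15, 7)]
Unfold 3 (reflect across h@8): 24 holes -> [(0, 0), (0, 6), (0, 7), (3, 0), (3, 6), (3, 7), (4, 0), (4, 6), (4, 7), (7, 0), (7, 6), (7, 7), (8, 0), (8, 6), (8, 7), (11, 0), (11, 6), (11, 7), (12, 0), (12, 6), (12, 7), (15, 0), (15, 6), (15, 7)]
Holes: [(0, 0), (0, 6), (0, 7), (3, 0), (3, 6), (3, 7), (4, 0), (4, 6), (4, 7), (7, 0), (7, 6), (7, 7), (8, 0), (8, 6), (8, 7), (11, 0), (11, 6), (11, 7), (12, 0), (12, 6), (12, 7), (15, 0), (15, 6), (15, 7)]

Answer: no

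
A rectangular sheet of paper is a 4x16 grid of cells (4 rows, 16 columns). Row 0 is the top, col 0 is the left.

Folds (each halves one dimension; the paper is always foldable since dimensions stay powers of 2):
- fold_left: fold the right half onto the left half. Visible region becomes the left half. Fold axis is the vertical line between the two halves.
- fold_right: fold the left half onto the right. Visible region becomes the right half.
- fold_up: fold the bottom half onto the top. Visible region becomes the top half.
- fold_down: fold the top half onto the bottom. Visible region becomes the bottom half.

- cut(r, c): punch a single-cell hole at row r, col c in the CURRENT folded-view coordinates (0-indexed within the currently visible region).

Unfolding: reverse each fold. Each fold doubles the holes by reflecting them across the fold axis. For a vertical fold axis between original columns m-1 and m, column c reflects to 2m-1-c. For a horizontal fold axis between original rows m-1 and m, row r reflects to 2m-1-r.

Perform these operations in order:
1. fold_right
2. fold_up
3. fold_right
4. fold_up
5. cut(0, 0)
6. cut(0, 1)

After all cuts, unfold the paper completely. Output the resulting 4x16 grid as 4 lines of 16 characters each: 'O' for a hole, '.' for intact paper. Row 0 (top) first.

Answer: ..OOOO....OOOO..
..OOOO....OOOO..
..OOOO....OOOO..
..OOOO....OOOO..

Derivation:
Op 1 fold_right: fold axis v@8; visible region now rows[0,4) x cols[8,16) = 4x8
Op 2 fold_up: fold axis h@2; visible region now rows[0,2) x cols[8,16) = 2x8
Op 3 fold_right: fold axis v@12; visible region now rows[0,2) x cols[12,16) = 2x4
Op 4 fold_up: fold axis h@1; visible region now rows[0,1) x cols[12,16) = 1x4
Op 5 cut(0, 0): punch at orig (0,12); cuts so far [(0, 12)]; region rows[0,1) x cols[12,16) = 1x4
Op 6 cut(0, 1): punch at orig (0,13); cuts so far [(0, 12), (0, 13)]; region rows[0,1) x cols[12,16) = 1x4
Unfold 1 (reflect across h@1): 4 holes -> [(0, 12), (0, 13), (1, 12), (1, 13)]
Unfold 2 (reflect across v@12): 8 holes -> [(0, 10), (0, 11), (0, 12), (0, 13), (1, 10), (1, 11), (1, 12), (1, 13)]
Unfold 3 (reflect across h@2): 16 holes -> [(0, 10), (0, 11), (0, 12), (0, 13), (1, 10), (1, 11), (1, 12), (1, 13), (2, 10), (2, 11), (2, 12), (2, 13), (3, 10), (3, 11), (3, 12), (3, 13)]
Unfold 4 (reflect across v@8): 32 holes -> [(0, 2), (0, 3), (0, 4), (0, 5), (0, 10), (0, 11), (0, 12), (0, 13), (1, 2), (1, 3), (1, 4), (1, 5), (1, 10), (1, 11), (1, 12), (1, 13), (2, 2), (2, 3), (2, 4), (2, 5), (2, 10), (2, 11), (2, 12), (2, 13), (3, 2), (3, 3), (3, 4), (3, 5), (3, 10), (3, 11), (3, 12), (3, 13)]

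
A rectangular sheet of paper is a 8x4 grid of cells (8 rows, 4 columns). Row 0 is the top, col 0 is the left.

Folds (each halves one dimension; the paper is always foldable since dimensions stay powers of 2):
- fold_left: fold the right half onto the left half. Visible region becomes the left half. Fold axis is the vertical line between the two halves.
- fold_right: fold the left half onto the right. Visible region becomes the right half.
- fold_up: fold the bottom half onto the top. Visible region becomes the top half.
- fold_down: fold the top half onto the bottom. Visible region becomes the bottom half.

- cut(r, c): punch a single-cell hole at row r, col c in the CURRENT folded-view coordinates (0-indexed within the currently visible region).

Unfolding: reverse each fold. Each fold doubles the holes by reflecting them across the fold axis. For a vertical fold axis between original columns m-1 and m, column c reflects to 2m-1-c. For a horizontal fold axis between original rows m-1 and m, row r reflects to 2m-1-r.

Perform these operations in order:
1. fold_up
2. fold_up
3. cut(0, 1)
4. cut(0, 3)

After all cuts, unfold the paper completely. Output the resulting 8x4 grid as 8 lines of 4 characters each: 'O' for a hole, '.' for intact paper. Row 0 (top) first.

Answer: .O.O
....
....
.O.O
.O.O
....
....
.O.O

Derivation:
Op 1 fold_up: fold axis h@4; visible region now rows[0,4) x cols[0,4) = 4x4
Op 2 fold_up: fold axis h@2; visible region now rows[0,2) x cols[0,4) = 2x4
Op 3 cut(0, 1): punch at orig (0,1); cuts so far [(0, 1)]; region rows[0,2) x cols[0,4) = 2x4
Op 4 cut(0, 3): punch at orig (0,3); cuts so far [(0, 1), (0, 3)]; region rows[0,2) x cols[0,4) = 2x4
Unfold 1 (reflect across h@2): 4 holes -> [(0, 1), (0, 3), (3, 1), (3, 3)]
Unfold 2 (reflect across h@4): 8 holes -> [(0, 1), (0, 3), (3, 1), (3, 3), (4, 1), (4, 3), (7, 1), (7, 3)]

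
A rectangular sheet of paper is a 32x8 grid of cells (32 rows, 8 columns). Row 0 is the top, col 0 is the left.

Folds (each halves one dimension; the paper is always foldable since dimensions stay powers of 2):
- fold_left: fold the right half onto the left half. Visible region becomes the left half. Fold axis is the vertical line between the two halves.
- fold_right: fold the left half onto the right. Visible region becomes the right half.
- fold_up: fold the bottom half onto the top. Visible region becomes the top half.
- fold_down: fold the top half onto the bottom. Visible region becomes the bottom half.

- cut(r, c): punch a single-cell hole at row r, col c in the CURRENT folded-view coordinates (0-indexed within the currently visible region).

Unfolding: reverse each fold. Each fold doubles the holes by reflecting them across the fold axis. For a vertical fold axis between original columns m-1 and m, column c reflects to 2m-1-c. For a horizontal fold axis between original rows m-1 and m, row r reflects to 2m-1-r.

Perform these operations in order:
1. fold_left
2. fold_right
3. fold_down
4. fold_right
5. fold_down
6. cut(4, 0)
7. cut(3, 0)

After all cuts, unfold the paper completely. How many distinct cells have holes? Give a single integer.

Op 1 fold_left: fold axis v@4; visible region now rows[0,32) x cols[0,4) = 32x4
Op 2 fold_right: fold axis v@2; visible region now rows[0,32) x cols[2,4) = 32x2
Op 3 fold_down: fold axis h@16; visible region now rows[16,32) x cols[2,4) = 16x2
Op 4 fold_right: fold axis v@3; visible region now rows[16,32) x cols[3,4) = 16x1
Op 5 fold_down: fold axis h@24; visible region now rows[24,32) x cols[3,4) = 8x1
Op 6 cut(4, 0): punch at orig (28,3); cuts so far [(28, 3)]; region rows[24,32) x cols[3,4) = 8x1
Op 7 cut(3, 0): punch at orig (27,3); cuts so far [(27, 3), (28, 3)]; region rows[24,32) x cols[3,4) = 8x1
Unfold 1 (reflect across h@24): 4 holes -> [(19, 3), (20, 3), (27, 3), (28, 3)]
Unfold 2 (reflect across v@3): 8 holes -> [(19, 2), (19, 3), (20, 2), (20, 3), (27, 2), (27, 3), (28, 2), (28, 3)]
Unfold 3 (reflect across h@16): 16 holes -> [(3, 2), (3, 3), (4, 2), (4, 3), (11, 2), (11, 3), (12, 2), (12, 3), (19, 2), (19, 3), (20, 2), (20, 3), (27, 2), (27, 3), (28, 2), (28, 3)]
Unfold 4 (reflect across v@2): 32 holes -> [(3, 0), (3, 1), (3, 2), (3, 3), (4, 0), (4, 1), (4, 2), (4, 3), (11, 0), (11, 1), (11, 2), (11, 3), (12, 0), (12, 1), (12, 2), (12, 3), (19, 0), (19, 1), (19, 2), (19, 3), (20, 0), (20, 1), (20, 2), (20, 3), (27, 0), (27, 1), (27, 2), (27, 3), (28, 0), (28, 1), (28, 2), (28, 3)]
Unfold 5 (reflect across v@4): 64 holes -> [(3, 0), (3, 1), (3, 2), (3, 3), (3, 4), (3, 5), (3, 6), (3, 7), (4, 0), (4, 1), (4, 2), (4, 3), (4, 4), (4, 5), (4, 6), (4, 7), (11, 0), (11, 1), (11, 2), (11, 3), (11, 4), (11, 5), (11, 6), (11, 7), (12, 0), (12, 1), (12, 2), (12, 3), (12, 4), (12, 5), (12, 6), (12, 7), (19, 0), (19, 1), (19, 2), (19, 3), (19, 4), (19, 5), (19, 6), (19, 7), (20, 0), (20, 1), (20, 2), (20, 3), (20, 4), (20, 5), (20, 6), (20, 7), (27, 0), (27, 1), (27, 2), (27, 3), (27, 4), (27, 5), (27, 6), (27, 7), (28, 0), (28, 1), (28, 2), (28, 3), (28, 4), (28, 5), (28, 6), (28, 7)]

Answer: 64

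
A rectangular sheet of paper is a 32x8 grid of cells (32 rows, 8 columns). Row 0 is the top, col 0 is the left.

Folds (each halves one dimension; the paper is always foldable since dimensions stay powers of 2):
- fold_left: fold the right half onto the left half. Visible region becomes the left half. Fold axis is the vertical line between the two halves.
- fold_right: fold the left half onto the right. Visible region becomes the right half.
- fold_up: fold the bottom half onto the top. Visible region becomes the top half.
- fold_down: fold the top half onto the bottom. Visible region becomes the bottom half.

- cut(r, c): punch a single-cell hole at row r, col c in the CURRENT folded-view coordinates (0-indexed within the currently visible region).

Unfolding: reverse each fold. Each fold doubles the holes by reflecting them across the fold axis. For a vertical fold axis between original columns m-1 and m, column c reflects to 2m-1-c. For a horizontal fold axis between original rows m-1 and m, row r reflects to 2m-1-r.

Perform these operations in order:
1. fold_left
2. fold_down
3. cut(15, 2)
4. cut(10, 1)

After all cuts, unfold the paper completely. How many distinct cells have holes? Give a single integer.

Answer: 8

Derivation:
Op 1 fold_left: fold axis v@4; visible region now rows[0,32) x cols[0,4) = 32x4
Op 2 fold_down: fold axis h@16; visible region now rows[16,32) x cols[0,4) = 16x4
Op 3 cut(15, 2): punch at orig (31,2); cuts so far [(31, 2)]; region rows[16,32) x cols[0,4) = 16x4
Op 4 cut(10, 1): punch at orig (26,1); cuts so far [(26, 1), (31, 2)]; region rows[16,32) x cols[0,4) = 16x4
Unfold 1 (reflect across h@16): 4 holes -> [(0, 2), (5, 1), (26, 1), (31, 2)]
Unfold 2 (reflect across v@4): 8 holes -> [(0, 2), (0, 5), (5, 1), (5, 6), (26, 1), (26, 6), (31, 2), (31, 5)]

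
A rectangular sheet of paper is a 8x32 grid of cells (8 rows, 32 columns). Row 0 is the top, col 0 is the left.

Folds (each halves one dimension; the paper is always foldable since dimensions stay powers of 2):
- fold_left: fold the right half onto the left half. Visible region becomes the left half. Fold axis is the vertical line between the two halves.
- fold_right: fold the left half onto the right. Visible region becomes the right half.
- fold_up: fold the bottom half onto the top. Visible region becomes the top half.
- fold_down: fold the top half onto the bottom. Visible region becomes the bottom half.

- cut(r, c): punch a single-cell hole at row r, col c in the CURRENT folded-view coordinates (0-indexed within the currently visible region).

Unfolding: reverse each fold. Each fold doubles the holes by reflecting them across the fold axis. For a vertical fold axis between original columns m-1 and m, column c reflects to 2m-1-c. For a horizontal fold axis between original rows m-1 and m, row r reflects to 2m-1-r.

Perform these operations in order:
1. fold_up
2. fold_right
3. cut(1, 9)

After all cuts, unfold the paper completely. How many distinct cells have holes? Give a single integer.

Answer: 4

Derivation:
Op 1 fold_up: fold axis h@4; visible region now rows[0,4) x cols[0,32) = 4x32
Op 2 fold_right: fold axis v@16; visible region now rows[0,4) x cols[16,32) = 4x16
Op 3 cut(1, 9): punch at orig (1,25); cuts so far [(1, 25)]; region rows[0,4) x cols[16,32) = 4x16
Unfold 1 (reflect across v@16): 2 holes -> [(1, 6), (1, 25)]
Unfold 2 (reflect across h@4): 4 holes -> [(1, 6), (1, 25), (6, 6), (6, 25)]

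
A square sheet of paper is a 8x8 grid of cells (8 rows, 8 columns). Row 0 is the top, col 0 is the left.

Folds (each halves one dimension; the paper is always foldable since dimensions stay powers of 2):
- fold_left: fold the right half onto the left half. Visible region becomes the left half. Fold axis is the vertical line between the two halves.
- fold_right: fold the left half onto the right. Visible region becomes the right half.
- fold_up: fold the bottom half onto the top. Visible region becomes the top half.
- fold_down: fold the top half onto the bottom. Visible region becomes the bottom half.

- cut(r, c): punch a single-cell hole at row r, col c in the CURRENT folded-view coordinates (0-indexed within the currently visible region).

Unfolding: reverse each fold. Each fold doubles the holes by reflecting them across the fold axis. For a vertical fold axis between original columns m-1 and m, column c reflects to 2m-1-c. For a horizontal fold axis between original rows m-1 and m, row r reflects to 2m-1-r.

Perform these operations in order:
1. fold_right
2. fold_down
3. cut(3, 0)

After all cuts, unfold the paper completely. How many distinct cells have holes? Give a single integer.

Answer: 4

Derivation:
Op 1 fold_right: fold axis v@4; visible region now rows[0,8) x cols[4,8) = 8x4
Op 2 fold_down: fold axis h@4; visible region now rows[4,8) x cols[4,8) = 4x4
Op 3 cut(3, 0): punch at orig (7,4); cuts so far [(7, 4)]; region rows[4,8) x cols[4,8) = 4x4
Unfold 1 (reflect across h@4): 2 holes -> [(0, 4), (7, 4)]
Unfold 2 (reflect across v@4): 4 holes -> [(0, 3), (0, 4), (7, 3), (7, 4)]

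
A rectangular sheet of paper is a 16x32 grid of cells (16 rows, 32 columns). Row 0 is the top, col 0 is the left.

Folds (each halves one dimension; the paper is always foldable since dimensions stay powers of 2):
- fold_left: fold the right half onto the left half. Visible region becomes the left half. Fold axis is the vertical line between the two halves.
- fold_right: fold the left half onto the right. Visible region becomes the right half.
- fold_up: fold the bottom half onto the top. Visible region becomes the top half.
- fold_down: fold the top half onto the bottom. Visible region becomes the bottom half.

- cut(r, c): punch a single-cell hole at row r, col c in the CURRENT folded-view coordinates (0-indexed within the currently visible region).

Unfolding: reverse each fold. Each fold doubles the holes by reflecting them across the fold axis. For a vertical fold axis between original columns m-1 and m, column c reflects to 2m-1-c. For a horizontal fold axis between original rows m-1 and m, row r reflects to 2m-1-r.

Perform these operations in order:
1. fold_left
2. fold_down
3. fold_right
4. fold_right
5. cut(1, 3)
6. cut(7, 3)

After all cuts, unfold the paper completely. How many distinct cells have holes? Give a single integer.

Answer: 32

Derivation:
Op 1 fold_left: fold axis v@16; visible region now rows[0,16) x cols[0,16) = 16x16
Op 2 fold_down: fold axis h@8; visible region now rows[8,16) x cols[0,16) = 8x16
Op 3 fold_right: fold axis v@8; visible region now rows[8,16) x cols[8,16) = 8x8
Op 4 fold_right: fold axis v@12; visible region now rows[8,16) x cols[12,16) = 8x4
Op 5 cut(1, 3): punch at orig (9,15); cuts so far [(9, 15)]; region rows[8,16) x cols[12,16) = 8x4
Op 6 cut(7, 3): punch at orig (15,15); cuts so far [(9, 15), (15, 15)]; region rows[8,16) x cols[12,16) = 8x4
Unfold 1 (reflect across v@12): 4 holes -> [(9, 8), (9, 15), (15, 8), (15, 15)]
Unfold 2 (reflect across v@8): 8 holes -> [(9, 0), (9, 7), (9, 8), (9, 15), (15, 0), (15, 7), (15, 8), (15, 15)]
Unfold 3 (reflect across h@8): 16 holes -> [(0, 0), (0, 7), (0, 8), (0, 15), (6, 0), (6, 7), (6, 8), (6, 15), (9, 0), (9, 7), (9, 8), (9, 15), (15, 0), (15, 7), (15, 8), (15, 15)]
Unfold 4 (reflect across v@16): 32 holes -> [(0, 0), (0, 7), (0, 8), (0, 15), (0, 16), (0, 23), (0, 24), (0, 31), (6, 0), (6, 7), (6, 8), (6, 15), (6, 16), (6, 23), (6, 24), (6, 31), (9, 0), (9, 7), (9, 8), (9, 15), (9, 16), (9, 23), (9, 24), (9, 31), (15, 0), (15, 7), (15, 8), (15, 15), (15, 16), (15, 23), (15, 24), (15, 31)]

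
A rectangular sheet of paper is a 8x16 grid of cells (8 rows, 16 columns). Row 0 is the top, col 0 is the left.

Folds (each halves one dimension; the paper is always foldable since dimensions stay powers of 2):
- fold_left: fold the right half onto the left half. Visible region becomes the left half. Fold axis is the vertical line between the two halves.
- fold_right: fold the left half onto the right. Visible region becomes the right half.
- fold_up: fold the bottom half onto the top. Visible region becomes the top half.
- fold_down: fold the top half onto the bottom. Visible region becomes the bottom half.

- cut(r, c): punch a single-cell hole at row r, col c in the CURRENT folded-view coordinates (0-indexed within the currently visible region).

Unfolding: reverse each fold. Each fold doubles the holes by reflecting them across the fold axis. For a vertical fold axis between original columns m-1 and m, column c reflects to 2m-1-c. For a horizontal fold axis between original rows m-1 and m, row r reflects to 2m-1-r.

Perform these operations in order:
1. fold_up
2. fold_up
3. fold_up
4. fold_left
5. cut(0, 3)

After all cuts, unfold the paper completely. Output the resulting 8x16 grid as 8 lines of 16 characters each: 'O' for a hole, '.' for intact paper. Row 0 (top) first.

Answer: ...O........O...
...O........O...
...O........O...
...O........O...
...O........O...
...O........O...
...O........O...
...O........O...

Derivation:
Op 1 fold_up: fold axis h@4; visible region now rows[0,4) x cols[0,16) = 4x16
Op 2 fold_up: fold axis h@2; visible region now rows[0,2) x cols[0,16) = 2x16
Op 3 fold_up: fold axis h@1; visible region now rows[0,1) x cols[0,16) = 1x16
Op 4 fold_left: fold axis v@8; visible region now rows[0,1) x cols[0,8) = 1x8
Op 5 cut(0, 3): punch at orig (0,3); cuts so far [(0, 3)]; region rows[0,1) x cols[0,8) = 1x8
Unfold 1 (reflect across v@8): 2 holes -> [(0, 3), (0, 12)]
Unfold 2 (reflect across h@1): 4 holes -> [(0, 3), (0, 12), (1, 3), (1, 12)]
Unfold 3 (reflect across h@2): 8 holes -> [(0, 3), (0, 12), (1, 3), (1, 12), (2, 3), (2, 12), (3, 3), (3, 12)]
Unfold 4 (reflect across h@4): 16 holes -> [(0, 3), (0, 12), (1, 3), (1, 12), (2, 3), (2, 12), (3, 3), (3, 12), (4, 3), (4, 12), (5, 3), (5, 12), (6, 3), (6, 12), (7, 3), (7, 12)]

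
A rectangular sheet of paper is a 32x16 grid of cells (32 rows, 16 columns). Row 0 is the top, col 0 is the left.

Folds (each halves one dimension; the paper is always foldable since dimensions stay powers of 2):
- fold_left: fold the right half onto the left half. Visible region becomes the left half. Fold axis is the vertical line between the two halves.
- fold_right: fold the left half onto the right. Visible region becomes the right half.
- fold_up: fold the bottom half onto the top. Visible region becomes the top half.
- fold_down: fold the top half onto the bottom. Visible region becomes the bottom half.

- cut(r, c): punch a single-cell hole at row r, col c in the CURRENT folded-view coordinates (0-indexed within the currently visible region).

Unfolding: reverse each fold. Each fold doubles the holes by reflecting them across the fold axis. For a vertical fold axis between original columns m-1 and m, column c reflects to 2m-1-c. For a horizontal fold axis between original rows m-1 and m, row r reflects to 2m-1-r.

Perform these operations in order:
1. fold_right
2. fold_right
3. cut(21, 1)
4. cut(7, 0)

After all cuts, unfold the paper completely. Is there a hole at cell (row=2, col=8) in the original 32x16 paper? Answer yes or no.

Answer: no

Derivation:
Op 1 fold_right: fold axis v@8; visible region now rows[0,32) x cols[8,16) = 32x8
Op 2 fold_right: fold axis v@12; visible region now rows[0,32) x cols[12,16) = 32x4
Op 3 cut(21, 1): punch at orig (21,13); cuts so far [(21, 13)]; region rows[0,32) x cols[12,16) = 32x4
Op 4 cut(7, 0): punch at orig (7,12); cuts so far [(7, 12), (21, 13)]; region rows[0,32) x cols[12,16) = 32x4
Unfold 1 (reflect across v@12): 4 holes -> [(7, 11), (7, 12), (21, 10), (21, 13)]
Unfold 2 (reflect across v@8): 8 holes -> [(7, 3), (7, 4), (7, 11), (7, 12), (21, 2), (21, 5), (21, 10), (21, 13)]
Holes: [(7, 3), (7, 4), (7, 11), (7, 12), (21, 2), (21, 5), (21, 10), (21, 13)]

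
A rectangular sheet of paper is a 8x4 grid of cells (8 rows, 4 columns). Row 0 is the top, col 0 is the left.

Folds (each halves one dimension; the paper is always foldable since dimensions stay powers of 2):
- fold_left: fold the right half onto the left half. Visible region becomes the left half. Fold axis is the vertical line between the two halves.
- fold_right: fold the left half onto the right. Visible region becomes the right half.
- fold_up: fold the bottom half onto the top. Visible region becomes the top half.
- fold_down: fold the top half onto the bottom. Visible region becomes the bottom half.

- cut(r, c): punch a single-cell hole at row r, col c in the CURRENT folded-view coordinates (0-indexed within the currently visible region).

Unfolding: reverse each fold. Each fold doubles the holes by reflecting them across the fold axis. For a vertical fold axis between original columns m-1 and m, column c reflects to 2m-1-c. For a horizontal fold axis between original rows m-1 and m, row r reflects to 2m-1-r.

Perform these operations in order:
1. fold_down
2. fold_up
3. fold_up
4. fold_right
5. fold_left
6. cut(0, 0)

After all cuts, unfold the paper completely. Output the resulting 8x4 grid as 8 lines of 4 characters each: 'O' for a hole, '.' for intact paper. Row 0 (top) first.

Op 1 fold_down: fold axis h@4; visible region now rows[4,8) x cols[0,4) = 4x4
Op 2 fold_up: fold axis h@6; visible region now rows[4,6) x cols[0,4) = 2x4
Op 3 fold_up: fold axis h@5; visible region now rows[4,5) x cols[0,4) = 1x4
Op 4 fold_right: fold axis v@2; visible region now rows[4,5) x cols[2,4) = 1x2
Op 5 fold_left: fold axis v@3; visible region now rows[4,5) x cols[2,3) = 1x1
Op 6 cut(0, 0): punch at orig (4,2); cuts so far [(4, 2)]; region rows[4,5) x cols[2,3) = 1x1
Unfold 1 (reflect across v@3): 2 holes -> [(4, 2), (4, 3)]
Unfold 2 (reflect across v@2): 4 holes -> [(4, 0), (4, 1), (4, 2), (4, 3)]
Unfold 3 (reflect across h@5): 8 holes -> [(4, 0), (4, 1), (4, 2), (4, 3), (5, 0), (5, 1), (5, 2), (5, 3)]
Unfold 4 (reflect across h@6): 16 holes -> [(4, 0), (4, 1), (4, 2), (4, 3), (5, 0), (5, 1), (5, 2), (5, 3), (6, 0), (6, 1), (6, 2), (6, 3), (7, 0), (7, 1), (7, 2), (7, 3)]
Unfold 5 (reflect across h@4): 32 holes -> [(0, 0), (0, 1), (0, 2), (0, 3), (1, 0), (1, 1), (1, 2), (1, 3), (2, 0), (2, 1), (2, 2), (2, 3), (3, 0), (3, 1), (3, 2), (3, 3), (4, 0), (4, 1), (4, 2), (4, 3), (5, 0), (5, 1), (5, 2), (5, 3), (6, 0), (6, 1), (6, 2), (6, 3), (7, 0), (7, 1), (7, 2), (7, 3)]

Answer: OOOO
OOOO
OOOO
OOOO
OOOO
OOOO
OOOO
OOOO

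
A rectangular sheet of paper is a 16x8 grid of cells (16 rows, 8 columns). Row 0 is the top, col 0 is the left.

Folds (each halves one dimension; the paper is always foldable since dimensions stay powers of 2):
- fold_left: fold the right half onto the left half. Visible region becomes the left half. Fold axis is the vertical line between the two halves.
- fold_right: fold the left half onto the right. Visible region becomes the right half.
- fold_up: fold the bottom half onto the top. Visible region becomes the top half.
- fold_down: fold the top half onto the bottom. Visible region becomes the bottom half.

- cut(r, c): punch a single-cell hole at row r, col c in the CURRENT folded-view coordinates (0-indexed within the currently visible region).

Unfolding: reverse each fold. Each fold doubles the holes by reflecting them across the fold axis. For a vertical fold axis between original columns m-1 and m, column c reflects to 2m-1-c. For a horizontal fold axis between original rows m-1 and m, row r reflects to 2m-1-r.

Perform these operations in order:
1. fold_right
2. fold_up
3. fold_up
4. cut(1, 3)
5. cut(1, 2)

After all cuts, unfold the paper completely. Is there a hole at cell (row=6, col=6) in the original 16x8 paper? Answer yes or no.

Answer: yes

Derivation:
Op 1 fold_right: fold axis v@4; visible region now rows[0,16) x cols[4,8) = 16x4
Op 2 fold_up: fold axis h@8; visible region now rows[0,8) x cols[4,8) = 8x4
Op 3 fold_up: fold axis h@4; visible region now rows[0,4) x cols[4,8) = 4x4
Op 4 cut(1, 3): punch at orig (1,7); cuts so far [(1, 7)]; region rows[0,4) x cols[4,8) = 4x4
Op 5 cut(1, 2): punch at orig (1,6); cuts so far [(1, 6), (1, 7)]; region rows[0,4) x cols[4,8) = 4x4
Unfold 1 (reflect across h@4): 4 holes -> [(1, 6), (1, 7), (6, 6), (6, 7)]
Unfold 2 (reflect across h@8): 8 holes -> [(1, 6), (1, 7), (6, 6), (6, 7), (9, 6), (9, 7), (14, 6), (14, 7)]
Unfold 3 (reflect across v@4): 16 holes -> [(1, 0), (1, 1), (1, 6), (1, 7), (6, 0), (6, 1), (6, 6), (6, 7), (9, 0), (9, 1), (9, 6), (9, 7), (14, 0), (14, 1), (14, 6), (14, 7)]
Holes: [(1, 0), (1, 1), (1, 6), (1, 7), (6, 0), (6, 1), (6, 6), (6, 7), (9, 0), (9, 1), (9, 6), (9, 7), (14, 0), (14, 1), (14, 6), (14, 7)]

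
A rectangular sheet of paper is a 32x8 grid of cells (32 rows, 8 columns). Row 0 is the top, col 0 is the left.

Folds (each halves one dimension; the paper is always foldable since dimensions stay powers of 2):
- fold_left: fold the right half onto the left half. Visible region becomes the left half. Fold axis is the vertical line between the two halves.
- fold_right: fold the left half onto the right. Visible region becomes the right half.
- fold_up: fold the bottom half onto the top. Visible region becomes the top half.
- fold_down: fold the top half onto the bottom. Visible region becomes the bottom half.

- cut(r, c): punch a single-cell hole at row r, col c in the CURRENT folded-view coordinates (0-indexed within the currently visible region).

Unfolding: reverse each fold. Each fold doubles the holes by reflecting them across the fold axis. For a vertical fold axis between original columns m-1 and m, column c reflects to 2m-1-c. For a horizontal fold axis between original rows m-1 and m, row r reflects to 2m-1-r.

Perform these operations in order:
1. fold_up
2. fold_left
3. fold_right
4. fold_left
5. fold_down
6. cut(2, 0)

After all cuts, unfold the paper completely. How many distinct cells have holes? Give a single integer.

Op 1 fold_up: fold axis h@16; visible region now rows[0,16) x cols[0,8) = 16x8
Op 2 fold_left: fold axis v@4; visible region now rows[0,16) x cols[0,4) = 16x4
Op 3 fold_right: fold axis v@2; visible region now rows[0,16) x cols[2,4) = 16x2
Op 4 fold_left: fold axis v@3; visible region now rows[0,16) x cols[2,3) = 16x1
Op 5 fold_down: fold axis h@8; visible region now rows[8,16) x cols[2,3) = 8x1
Op 6 cut(2, 0): punch at orig (10,2); cuts so far [(10, 2)]; region rows[8,16) x cols[2,3) = 8x1
Unfold 1 (reflect across h@8): 2 holes -> [(5, 2), (10, 2)]
Unfold 2 (reflect across v@3): 4 holes -> [(5, 2), (5, 3), (10, 2), (10, 3)]
Unfold 3 (reflect across v@2): 8 holes -> [(5, 0), (5, 1), (5, 2), (5, 3), (10, 0), (10, 1), (10, 2), (10, 3)]
Unfold 4 (reflect across v@4): 16 holes -> [(5, 0), (5, 1), (5, 2), (5, 3), (5, 4), (5, 5), (5, 6), (5, 7), (10, 0), (10, 1), (10, 2), (10, 3), (10, 4), (10, 5), (10, 6), (10, 7)]
Unfold 5 (reflect across h@16): 32 holes -> [(5, 0), (5, 1), (5, 2), (5, 3), (5, 4), (5, 5), (5, 6), (5, 7), (10, 0), (10, 1), (10, 2), (10, 3), (10, 4), (10, 5), (10, 6), (10, 7), (21, 0), (21, 1), (21, 2), (21, 3), (21, 4), (21, 5), (21, 6), (21, 7), (26, 0), (26, 1), (26, 2), (26, 3), (26, 4), (26, 5), (26, 6), (26, 7)]

Answer: 32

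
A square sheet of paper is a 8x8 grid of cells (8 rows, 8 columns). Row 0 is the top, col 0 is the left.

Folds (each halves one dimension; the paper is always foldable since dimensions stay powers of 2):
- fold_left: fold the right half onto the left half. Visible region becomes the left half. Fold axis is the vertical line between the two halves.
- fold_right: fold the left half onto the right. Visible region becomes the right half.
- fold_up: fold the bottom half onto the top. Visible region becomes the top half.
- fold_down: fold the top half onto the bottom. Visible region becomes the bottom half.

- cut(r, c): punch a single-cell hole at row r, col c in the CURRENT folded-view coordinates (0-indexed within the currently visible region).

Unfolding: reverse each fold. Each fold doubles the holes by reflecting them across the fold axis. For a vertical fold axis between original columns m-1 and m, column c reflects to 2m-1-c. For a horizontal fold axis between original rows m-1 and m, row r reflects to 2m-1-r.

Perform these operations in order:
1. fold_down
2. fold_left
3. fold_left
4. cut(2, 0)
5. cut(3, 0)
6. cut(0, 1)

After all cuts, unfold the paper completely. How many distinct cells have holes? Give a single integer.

Op 1 fold_down: fold axis h@4; visible region now rows[4,8) x cols[0,8) = 4x8
Op 2 fold_left: fold axis v@4; visible region now rows[4,8) x cols[0,4) = 4x4
Op 3 fold_left: fold axis v@2; visible region now rows[4,8) x cols[0,2) = 4x2
Op 4 cut(2, 0): punch at orig (6,0); cuts so far [(6, 0)]; region rows[4,8) x cols[0,2) = 4x2
Op 5 cut(3, 0): punch at orig (7,0); cuts so far [(6, 0), (7, 0)]; region rows[4,8) x cols[0,2) = 4x2
Op 6 cut(0, 1): punch at orig (4,1); cuts so far [(4, 1), (6, 0), (7, 0)]; region rows[4,8) x cols[0,2) = 4x2
Unfold 1 (reflect across v@2): 6 holes -> [(4, 1), (4, 2), (6, 0), (6, 3), (7, 0), (7, 3)]
Unfold 2 (reflect across v@4): 12 holes -> [(4, 1), (4, 2), (4, 5), (4, 6), (6, 0), (6, 3), (6, 4), (6, 7), (7, 0), (7, 3), (7, 4), (7, 7)]
Unfold 3 (reflect across h@4): 24 holes -> [(0, 0), (0, 3), (0, 4), (0, 7), (1, 0), (1, 3), (1, 4), (1, 7), (3, 1), (3, 2), (3, 5), (3, 6), (4, 1), (4, 2), (4, 5), (4, 6), (6, 0), (6, 3), (6, 4), (6, 7), (7, 0), (7, 3), (7, 4), (7, 7)]

Answer: 24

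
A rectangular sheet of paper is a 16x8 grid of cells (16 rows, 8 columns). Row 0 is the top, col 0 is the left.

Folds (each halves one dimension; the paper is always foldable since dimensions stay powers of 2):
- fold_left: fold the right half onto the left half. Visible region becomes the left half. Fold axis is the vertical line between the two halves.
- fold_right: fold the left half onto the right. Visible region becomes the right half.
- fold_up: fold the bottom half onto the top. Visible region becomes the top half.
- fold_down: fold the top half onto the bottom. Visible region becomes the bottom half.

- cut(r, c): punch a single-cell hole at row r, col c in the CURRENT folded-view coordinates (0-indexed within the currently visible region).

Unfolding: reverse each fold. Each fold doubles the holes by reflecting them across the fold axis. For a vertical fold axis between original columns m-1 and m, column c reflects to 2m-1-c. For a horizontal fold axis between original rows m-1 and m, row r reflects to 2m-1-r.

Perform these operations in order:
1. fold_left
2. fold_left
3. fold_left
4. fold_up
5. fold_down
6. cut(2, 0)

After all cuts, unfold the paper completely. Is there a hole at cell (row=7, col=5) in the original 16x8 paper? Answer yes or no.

Op 1 fold_left: fold axis v@4; visible region now rows[0,16) x cols[0,4) = 16x4
Op 2 fold_left: fold axis v@2; visible region now rows[0,16) x cols[0,2) = 16x2
Op 3 fold_left: fold axis v@1; visible region now rows[0,16) x cols[0,1) = 16x1
Op 4 fold_up: fold axis h@8; visible region now rows[0,8) x cols[0,1) = 8x1
Op 5 fold_down: fold axis h@4; visible region now rows[4,8) x cols[0,1) = 4x1
Op 6 cut(2, 0): punch at orig (6,0); cuts so far [(6, 0)]; region rows[4,8) x cols[0,1) = 4x1
Unfold 1 (reflect across h@4): 2 holes -> [(1, 0), (6, 0)]
Unfold 2 (reflect across h@8): 4 holes -> [(1, 0), (6, 0), (9, 0), (14, 0)]
Unfold 3 (reflect across v@1): 8 holes -> [(1, 0), (1, 1), (6, 0), (6, 1), (9, 0), (9, 1), (14, 0), (14, 1)]
Unfold 4 (reflect across v@2): 16 holes -> [(1, 0), (1, 1), (1, 2), (1, 3), (6, 0), (6, 1), (6, 2), (6, 3), (9, 0), (9, 1), (9, 2), (9, 3), (14, 0), (14, 1), (14, 2), (14, 3)]
Unfold 5 (reflect across v@4): 32 holes -> [(1, 0), (1, 1), (1, 2), (1, 3), (1, 4), (1, 5), (1, 6), (1, 7), (6, 0), (6, 1), (6, 2), (6, 3), (6, 4), (6, 5), (6, 6), (6, 7), (9, 0), (9, 1), (9, 2), (9, 3), (9, 4), (9, 5), (9, 6), (9, 7), (14, 0), (14, 1), (14, 2), (14, 3), (14, 4), (14, 5), (14, 6), (14, 7)]
Holes: [(1, 0), (1, 1), (1, 2), (1, 3), (1, 4), (1, 5), (1, 6), (1, 7), (6, 0), (6, 1), (6, 2), (6, 3), (6, 4), (6, 5), (6, 6), (6, 7), (9, 0), (9, 1), (9, 2), (9, 3), (9, 4), (9, 5), (9, 6), (9, 7), (14, 0), (14, 1), (14, 2), (14, 3), (14, 4), (14, 5), (14, 6), (14, 7)]

Answer: no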